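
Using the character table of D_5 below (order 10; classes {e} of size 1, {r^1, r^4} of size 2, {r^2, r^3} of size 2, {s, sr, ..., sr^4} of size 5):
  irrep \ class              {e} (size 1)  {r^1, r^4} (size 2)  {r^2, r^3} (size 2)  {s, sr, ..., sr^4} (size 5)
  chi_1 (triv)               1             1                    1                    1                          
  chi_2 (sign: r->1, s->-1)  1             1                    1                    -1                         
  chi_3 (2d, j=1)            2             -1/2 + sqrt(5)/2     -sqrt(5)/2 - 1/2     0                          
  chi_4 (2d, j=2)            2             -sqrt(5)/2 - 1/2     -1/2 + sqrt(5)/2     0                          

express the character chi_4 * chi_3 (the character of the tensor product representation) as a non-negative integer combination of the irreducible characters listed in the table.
chi_4 tensor chi_3 = chi_3 + chi_4 (all other irreducibles have multiplicity 0).

Reasoning: The character of a tensor product is the pointwise product (chi_4 * chi_3)(C) = chi_4(C) * chi_3(C):
  {e}: (2)*(2), {r^1, r^4}: (-sqrt(5)/2 - 1/2)*(-1/2 + sqrt(5)/2), {r^2, r^3}: (-1/2 + sqrt(5)/2)*(-sqrt(5)/2 - 1/2), {s, sr, ..., sr^4}: (0)*(0)
so (chi_4 * chi_3) takes values
  {e} -> 4, {r^1, r^4} -> -1, {r^2, r^3} -> -1, {s, sr, ..., sr^4} -> 0.
Now take the inner product of this character with each irreducible chi from the table, <chi_4*chi_3, chi> = (1/10) sum_C |C| (chi_4*chi_3)(C) conj(chi(C)):
  <chi_4*chi_3, chi_1> = (1/10)[1*(4)*conj(1) + 2*(-1)*conj(1) + 2*(-1)*conj(1) + 5*(0)*conj(1)]
      = (1/10)[(4) + (-2) + (-2) + (0)] = 0/10 = 0
  <chi_4*chi_3, chi_2> = (1/10)[1*(4)*conj(1) + 2*(-1)*conj(1) + 2*(-1)*conj(1) + 5*(0)*conj(-1)]
      = (1/10)[(4) + (-2) + (-2) + (0)] = 0/10 = 0
  <chi_4*chi_3, chi_3> = (1/10)[1*(4)*conj(2) + 2*(-1)*conj(-1/2 + sqrt(5)/2) + 2*(-1)*conj(-sqrt(5)/2 - 1/2) + 5*(0)*conj(0)]
      = (1/10)[(8) + (1 - sqrt(5)) + (1 + sqrt(5)) + (0)] = 10/10 = 1
  <chi_4*chi_3, chi_4> = (1/10)[1*(4)*conj(2) + 2*(-1)*conj(-sqrt(5)/2 - 1/2) + 2*(-1)*conj(-1/2 + sqrt(5)/2) + 5*(0)*conj(0)]
      = (1/10)[(8) + (1 + sqrt(5)) + (1 - sqrt(5)) + (0)] = 10/10 = 1
Hence the multiplicities are chi_3: 1, chi_4: 1. Dimension check: dim(chi_4)*dim(chi_3) = 2*2 = 4 and sum (mult * dim) = 1*2 + 1*2 = 4.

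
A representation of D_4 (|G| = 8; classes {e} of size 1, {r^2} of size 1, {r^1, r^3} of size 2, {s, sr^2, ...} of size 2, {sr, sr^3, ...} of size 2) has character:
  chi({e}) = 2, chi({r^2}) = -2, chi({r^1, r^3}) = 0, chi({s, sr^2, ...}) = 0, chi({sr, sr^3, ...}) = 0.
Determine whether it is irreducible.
Irreducible: <chi, chi> = 1.

Justification: <chi, chi> = (1/|G|) sum_C |C| * |chi(C)|^2 = (1/8)[1*|2|^2 + 1*|-2|^2 + 2*|0|^2 + 2*|0|^2 + 2*|0|^2]
  = (1/8)[(4) + (4) + (0) + (0) + (0)] = 8/8 = 1.
A character is irreducible iff <chi, chi> = 1, so this representation is irreducible.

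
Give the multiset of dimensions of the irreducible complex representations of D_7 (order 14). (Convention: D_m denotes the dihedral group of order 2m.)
Dimensions: 1, 1, 2, 2, 2

Proof sketch: There are 5 irreducibles (= number of conjugacy classes). Their dimensions d_i satisfy sum d_i^2 = |G| = 14: 1 + 1 + 4 + 4 + 4 = 14.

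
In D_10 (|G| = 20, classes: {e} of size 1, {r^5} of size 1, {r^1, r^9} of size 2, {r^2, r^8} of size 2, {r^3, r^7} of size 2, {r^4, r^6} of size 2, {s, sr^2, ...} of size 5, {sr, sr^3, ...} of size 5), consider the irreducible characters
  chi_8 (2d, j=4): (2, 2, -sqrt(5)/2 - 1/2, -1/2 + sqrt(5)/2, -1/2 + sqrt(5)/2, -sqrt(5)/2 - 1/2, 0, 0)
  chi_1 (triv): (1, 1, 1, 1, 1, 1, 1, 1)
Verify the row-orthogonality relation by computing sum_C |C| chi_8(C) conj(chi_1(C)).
Sum = 0; so <chi_8, chi_1> = 0 (distinct irreducibles are orthogonal).

Justification: Compute term by term over conjugacy classes (|C| * chi_8(C) * conj(chi_1(C))):
  1*(2)*conj(1) + 1*(2)*conj(1) + 2*(-sqrt(5)/2 - 1/2)*conj(1) + 2*(-1/2 + sqrt(5)/2)*conj(1) + 2*(-1/2 + sqrt(5)/2)*conj(1) + 2*(-sqrt(5)/2 - 1/2)*conj(1) + 5*(0)*conj(1) + 5*(0)*conj(1)
  = (2) + (2) + (-sqrt(5) - 1) + (-1 + sqrt(5)) + (-1 + sqrt(5)) + (-sqrt(5) - 1) + (0) + (0)
  = 0.
Dividing by |G| = 20 gives 0/20 = 0, matching the row-orthogonality relation <chi_8, chi_1> = [chi_8 = chi_1].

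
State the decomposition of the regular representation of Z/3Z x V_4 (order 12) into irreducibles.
Each irreducible V_i of dimension d_i appears with multiplicity d_i, i.e. rho_reg = (direct sum over all irreducibles V_i) d_i V_i. The irreducible dimensions for Z/3Z x V_4 are 1, 1, 1, 1, 1, 1, 1, 1, 1, 1, 1, 1: 12 irreducibles of dimension 1, each with multiplicity 1. Total dimension 12*1*1 = 12 = |G|.

Solution. General theorem: in the regular representation of a finite group G, each irreducible appears with multiplicity equal to its dimension. Check: dim(rho_reg) = sum d_i^2 = 1 + 1 + 1 + 1 + 1 + 1 + 1 + 1 + 1 + 1 + 1 + 1 = 12 = |G|.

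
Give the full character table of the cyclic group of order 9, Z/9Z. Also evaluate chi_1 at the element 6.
Character table of Z/9Z (irreps indexed chi_0,...,chi_8 with chi_k(m) = zeta_9^(k*m), zeta_9 = exp(2*pi*i/9)):
  irrep \ class  {0} (size 1)  {1} (size 1)    {2} (size 1)    {3} (size 1)    {4} (size 1)    {5} (size 1)    {6} (size 1)    {7} (size 1)    {8} (size 1)  
  chi_0          1             1               1               1               1               1               1               1               1             
  chi_1          1             exp(2*I*pi/9)   exp(4*I*pi/9)   exp(2*I*pi/3)   exp(8*I*pi/9)   exp(-8*I*pi/9)  exp(-2*I*pi/3)  exp(-4*I*pi/9)  exp(-2*I*pi/9)
  chi_2          1             exp(4*I*pi/9)   exp(8*I*pi/9)   exp(-2*I*pi/3)  exp(-2*I*pi/9)  exp(2*I*pi/9)   exp(2*I*pi/3)   exp(-8*I*pi/9)  exp(-4*I*pi/9)
  chi_3          1             exp(2*I*pi/3)   exp(-2*I*pi/3)  1               exp(2*I*pi/3)   exp(-2*I*pi/3)  1               exp(2*I*pi/3)   exp(-2*I*pi/3)
  chi_4          1             exp(8*I*pi/9)   exp(-2*I*pi/9)  exp(2*I*pi/3)   exp(-4*I*pi/9)  exp(4*I*pi/9)   exp(-2*I*pi/3)  exp(2*I*pi/9)   exp(-8*I*pi/9)
  chi_5          1             exp(-8*I*pi/9)  exp(2*I*pi/9)   exp(-2*I*pi/3)  exp(4*I*pi/9)   exp(-4*I*pi/9)  exp(2*I*pi/3)   exp(-2*I*pi/9)  exp(8*I*pi/9) 
  chi_6          1             exp(-2*I*pi/3)  exp(2*I*pi/3)   1               exp(-2*I*pi/3)  exp(2*I*pi/3)   1               exp(-2*I*pi/3)  exp(2*I*pi/3) 
  chi_7          1             exp(-4*I*pi/9)  exp(-8*I*pi/9)  exp(2*I*pi/3)   exp(2*I*pi/9)   exp(-2*I*pi/9)  exp(-2*I*pi/3)  exp(8*I*pi/9)   exp(4*I*pi/9) 
  chi_8          1             exp(-2*I*pi/9)  exp(-4*I*pi/9)  exp(-2*I*pi/3)  exp(-8*I*pi/9)  exp(8*I*pi/9)   exp(2*I*pi/3)   exp(4*I*pi/9)   exp(2*I*pi/9) 

Spot check: chi_1(6) = zeta_9^(1*6) = zeta_9^6 = exp(-2*I*pi/3).

Justification: Z/9Z is abelian, so all 9 irreducible complex representations are 1-dimensional. They are given by chi_k(m) = zeta_9^(k*m) for k = 0,...,8. Row orthogonality: sum_m chi_k(m) conj(chi_l(m)) = 9 * [k = l].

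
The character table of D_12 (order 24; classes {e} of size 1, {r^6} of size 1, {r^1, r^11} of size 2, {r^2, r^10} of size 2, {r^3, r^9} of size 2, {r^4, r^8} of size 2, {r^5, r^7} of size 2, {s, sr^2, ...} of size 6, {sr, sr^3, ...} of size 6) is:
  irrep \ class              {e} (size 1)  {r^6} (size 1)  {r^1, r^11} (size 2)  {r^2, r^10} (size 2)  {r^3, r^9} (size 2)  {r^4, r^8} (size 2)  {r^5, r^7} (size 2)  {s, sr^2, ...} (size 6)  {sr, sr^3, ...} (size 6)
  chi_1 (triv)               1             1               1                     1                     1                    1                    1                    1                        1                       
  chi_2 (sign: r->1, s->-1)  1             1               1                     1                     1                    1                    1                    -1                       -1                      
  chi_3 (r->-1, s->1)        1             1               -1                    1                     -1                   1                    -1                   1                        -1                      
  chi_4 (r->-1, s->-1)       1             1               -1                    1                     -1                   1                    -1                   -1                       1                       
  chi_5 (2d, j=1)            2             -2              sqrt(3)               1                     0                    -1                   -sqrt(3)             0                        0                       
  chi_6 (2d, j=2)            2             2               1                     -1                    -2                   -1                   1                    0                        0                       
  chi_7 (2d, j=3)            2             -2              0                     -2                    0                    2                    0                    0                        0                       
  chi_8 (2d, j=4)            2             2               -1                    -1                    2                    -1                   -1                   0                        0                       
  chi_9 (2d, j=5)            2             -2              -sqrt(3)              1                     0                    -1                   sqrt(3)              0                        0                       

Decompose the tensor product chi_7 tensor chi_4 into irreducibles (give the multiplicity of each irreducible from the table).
chi_7 tensor chi_4 = chi_7 (all other irreducibles have multiplicity 0).

Proof sketch: The character of a tensor product is the pointwise product (chi_7 * chi_4)(C) = chi_7(C) * chi_4(C):
  {e}: (2)*(1), {r^6}: (-2)*(1), {r^1, r^11}: (0)*(-1), {r^2, r^10}: (-2)*(1), {r^3, r^9}: (0)*(-1), {r^4, r^8}: (2)*(1), {r^5, r^7}: (0)*(-1), {s, sr^2, ...}: (0)*(-1), {sr, sr^3, ...}: (0)*(1)
so (chi_7 * chi_4) takes values
  {e} -> 2, {r^6} -> -2, {r^1, r^11} -> 0, {r^2, r^10} -> -2, {r^3, r^9} -> 0, {r^4, r^8} -> 2, {r^5, r^7} -> 0, {s, sr^2, ...} -> 0, {sr, sr^3, ...} -> 0.
Now take the inner product of this character with each irreducible chi from the table, <chi_7*chi_4, chi> = (1/24) sum_C |C| (chi_7*chi_4)(C) conj(chi(C)):
  <chi_7*chi_4, chi_1> = (1/24)[1*(2)*conj(1) + 1*(-2)*conj(1) + 2*(0)*conj(1) + 2*(-2)*conj(1) + 2*(0)*conj(1) + 2*(2)*conj(1) + 2*(0)*conj(1) + 6*(0)*conj(1) + 6*(0)*conj(1)]
      = (1/24)[(2) + (-2) + (0) + (-4) + (0) + (4) + (0) + (0) + (0)] = 0/24 = 0
  <chi_7*chi_4, chi_2> = (1/24)[1*(2)*conj(1) + 1*(-2)*conj(1) + 2*(0)*conj(1) + 2*(-2)*conj(1) + 2*(0)*conj(1) + 2*(2)*conj(1) + 2*(0)*conj(1) + 6*(0)*conj(-1) + 6*(0)*conj(-1)]
      = (1/24)[(2) + (-2) + (0) + (-4) + (0) + (4) + (0) + (0) + (0)] = 0/24 = 0
  <chi_7*chi_4, chi_3> = (1/24)[1*(2)*conj(1) + 1*(-2)*conj(1) + 2*(0)*conj(-1) + 2*(-2)*conj(1) + 2*(0)*conj(-1) + 2*(2)*conj(1) + 2*(0)*conj(-1) + 6*(0)*conj(1) + 6*(0)*conj(-1)]
      = (1/24)[(2) + (-2) + (0) + (-4) + (0) + (4) + (0) + (0) + (0)] = 0/24 = 0
  <chi_7*chi_4, chi_4> = (1/24)[1*(2)*conj(1) + 1*(-2)*conj(1) + 2*(0)*conj(-1) + 2*(-2)*conj(1) + 2*(0)*conj(-1) + 2*(2)*conj(1) + 2*(0)*conj(-1) + 6*(0)*conj(-1) + 6*(0)*conj(1)]
      = (1/24)[(2) + (-2) + (0) + (-4) + (0) + (4) + (0) + (0) + (0)] = 0/24 = 0
  <chi_7*chi_4, chi_5> = (1/24)[1*(2)*conj(2) + 1*(-2)*conj(-2) + 2*(0)*conj(sqrt(3)) + 2*(-2)*conj(1) + 2*(0)*conj(0) + 2*(2)*conj(-1) + 2*(0)*conj(-sqrt(3)) + 6*(0)*conj(0) + 6*(0)*conj(0)]
      = (1/24)[(4) + (4) + (0) + (-4) + (0) + (-4) + (0) + (0) + (0)] = 0/24 = 0
  <chi_7*chi_4, chi_6> = (1/24)[1*(2)*conj(2) + 1*(-2)*conj(2) + 2*(0)*conj(1) + 2*(-2)*conj(-1) + 2*(0)*conj(-2) + 2*(2)*conj(-1) + 2*(0)*conj(1) + 6*(0)*conj(0) + 6*(0)*conj(0)]
      = (1/24)[(4) + (-4) + (0) + (4) + (0) + (-4) + (0) + (0) + (0)] = 0/24 = 0
  <chi_7*chi_4, chi_7> = (1/24)[1*(2)*conj(2) + 1*(-2)*conj(-2) + 2*(0)*conj(0) + 2*(-2)*conj(-2) + 2*(0)*conj(0) + 2*(2)*conj(2) + 2*(0)*conj(0) + 6*(0)*conj(0) + 6*(0)*conj(0)]
      = (1/24)[(4) + (4) + (0) + (8) + (0) + (8) + (0) + (0) + (0)] = 24/24 = 1
  <chi_7*chi_4, chi_8> = (1/24)[1*(2)*conj(2) + 1*(-2)*conj(2) + 2*(0)*conj(-1) + 2*(-2)*conj(-1) + 2*(0)*conj(2) + 2*(2)*conj(-1) + 2*(0)*conj(-1) + 6*(0)*conj(0) + 6*(0)*conj(0)]
      = (1/24)[(4) + (-4) + (0) + (4) + (0) + (-4) + (0) + (0) + (0)] = 0/24 = 0
  <chi_7*chi_4, chi_9> = (1/24)[1*(2)*conj(2) + 1*(-2)*conj(-2) + 2*(0)*conj(-sqrt(3)) + 2*(-2)*conj(1) + 2*(0)*conj(0) + 2*(2)*conj(-1) + 2*(0)*conj(sqrt(3)) + 6*(0)*conj(0) + 6*(0)*conj(0)]
      = (1/24)[(4) + (4) + (0) + (-4) + (0) + (-4) + (0) + (0) + (0)] = 0/24 = 0
Hence the multiplicities are chi_7: 1. Dimension check: dim(chi_7)*dim(chi_4) = 2*1 = 2 and sum (mult * dim) = 1*2 = 2.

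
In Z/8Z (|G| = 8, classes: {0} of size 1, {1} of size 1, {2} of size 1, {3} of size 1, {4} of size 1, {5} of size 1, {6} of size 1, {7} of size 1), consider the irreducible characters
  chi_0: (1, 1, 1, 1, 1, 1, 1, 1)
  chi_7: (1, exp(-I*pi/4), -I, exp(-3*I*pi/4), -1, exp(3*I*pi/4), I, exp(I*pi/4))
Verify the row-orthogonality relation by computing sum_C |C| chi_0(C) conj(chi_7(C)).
Sum = 0; so <chi_0, chi_7> = 0 (distinct irreducibles are orthogonal).

Argument: Compute term by term over conjugacy classes (|C| * chi_0(C) * conj(chi_7(C))):
  1*(1)*conj(1) + 1*(1)*conj(exp(-I*pi/4)) + 1*(1)*conj(-I) + 1*(1)*conj(exp(-3*I*pi/4)) + 1*(1)*conj(-1) + 1*(1)*conj(exp(3*I*pi/4)) + 1*(1)*conj(I) + 1*(1)*conj(exp(I*pi/4))
  = (1) + (exp(I*pi/4)) + (I) + (exp(3*I*pi/4)) + (-1) + (exp(-3*I*pi/4)) + (-I) + (exp(-I*pi/4))
  = 0.
(Exp terms are combined using exp(i*s)*conj(exp(i*t)) = exp(i*(s-t)), and sums of them are collapsed using the identity that for every m > 1 the m distinct m-th roots of unity sum to 0, e.g. 1 + exp(2*I*pi/3) + exp(-2*I*pi/3) = 0.)
Dividing by |G| = 8 gives 0/8 = 0, matching the row-orthogonality relation <chi_0, chi_7> = [chi_0 = chi_7].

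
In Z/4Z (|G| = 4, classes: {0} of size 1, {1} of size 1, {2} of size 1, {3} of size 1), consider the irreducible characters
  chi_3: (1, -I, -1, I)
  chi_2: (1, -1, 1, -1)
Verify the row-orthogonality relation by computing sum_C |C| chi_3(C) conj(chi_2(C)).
Sum = 0; so <chi_3, chi_2> = 0 (distinct irreducibles are orthogonal).

Explanation: Compute term by term over conjugacy classes (|C| * chi_3(C) * conj(chi_2(C))):
  1*(1)*conj(1) + 1*(-I)*conj(-1) + 1*(-1)*conj(1) + 1*(I)*conj(-1)
  = (1) + (I) + (-1) + (-I)
  = 0.
(Exp terms are combined using exp(i*s)*conj(exp(i*t)) = exp(i*(s-t)), and sums of them are collapsed using the identity that for every m > 1 the m distinct m-th roots of unity sum to 0, e.g. 1 + exp(2*I*pi/3) + exp(-2*I*pi/3) = 0.)
Dividing by |G| = 4 gives 0/4 = 0, matching the row-orthogonality relation <chi_3, chi_2> = [chi_3 = chi_2].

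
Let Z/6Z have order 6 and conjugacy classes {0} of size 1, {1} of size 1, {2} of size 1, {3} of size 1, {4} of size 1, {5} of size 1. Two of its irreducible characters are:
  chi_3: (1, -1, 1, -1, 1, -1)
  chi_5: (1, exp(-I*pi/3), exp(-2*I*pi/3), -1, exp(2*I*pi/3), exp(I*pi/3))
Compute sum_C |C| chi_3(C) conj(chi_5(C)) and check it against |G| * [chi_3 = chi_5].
Sum = 0; so <chi_3, chi_5> = 0 (distinct irreducibles are orthogonal).

Derivation: Compute term by term over conjugacy classes (|C| * chi_3(C) * conj(chi_5(C))):
  1*(1)*conj(1) + 1*(-1)*conj(exp(-I*pi/3)) + 1*(1)*conj(exp(-2*I*pi/3)) + 1*(-1)*conj(-1) + 1*(1)*conj(exp(2*I*pi/3)) + 1*(-1)*conj(exp(I*pi/3))
  = (1) + (-exp(I*pi/3)) + (exp(2*I*pi/3)) + (1) + (exp(-2*I*pi/3)) + (-exp(-I*pi/3))
  = 0.
(Exp terms are combined using exp(i*s)*conj(exp(i*t)) = exp(i*(s-t)), and sums of them are collapsed using the identity that for every m > 1 the m distinct m-th roots of unity sum to 0, e.g. 1 + exp(2*I*pi/3) + exp(-2*I*pi/3) = 0.)
Dividing by |G| = 6 gives 0/6 = 0, matching the row-orthogonality relation <chi_3, chi_5> = [chi_3 = chi_5].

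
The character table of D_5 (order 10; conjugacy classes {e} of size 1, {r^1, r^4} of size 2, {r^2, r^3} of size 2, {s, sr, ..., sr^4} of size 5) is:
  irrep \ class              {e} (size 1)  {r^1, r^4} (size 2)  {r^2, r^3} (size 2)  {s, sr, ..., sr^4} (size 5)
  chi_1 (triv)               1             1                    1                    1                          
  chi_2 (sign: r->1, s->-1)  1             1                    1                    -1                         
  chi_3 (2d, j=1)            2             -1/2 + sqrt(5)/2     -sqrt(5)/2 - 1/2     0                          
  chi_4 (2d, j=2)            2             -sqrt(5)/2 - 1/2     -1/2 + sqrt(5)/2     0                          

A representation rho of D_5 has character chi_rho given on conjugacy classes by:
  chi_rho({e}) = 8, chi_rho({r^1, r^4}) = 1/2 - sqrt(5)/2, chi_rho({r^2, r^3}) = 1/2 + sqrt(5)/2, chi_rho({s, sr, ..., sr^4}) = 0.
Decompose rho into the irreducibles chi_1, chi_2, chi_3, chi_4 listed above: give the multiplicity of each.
Multiplicities: chi_1: 1, chi_2: 1, chi_3: 1, chi_4: 2.

Solution. Use <chi_rho, chi> = (1/|G|) sum_C |C| * chi_rho(C) * conj(chi(C)) with |G| = 10 for each irreducible chi in the table:
  <chi_rho, chi_1> = (1/10)[1*(8)*conj(1) + 2*(1/2 - sqrt(5)/2)*conj(1) + 2*(1/2 + sqrt(5)/2)*conj(1) + 5*(0)*conj(1)]
      = (1/10)[(8) + (1 - sqrt(5)) + (1 + sqrt(5)) + (0)] = 10/10 = 1
  <chi_rho, chi_2> = (1/10)[1*(8)*conj(1) + 2*(1/2 - sqrt(5)/2)*conj(1) + 2*(1/2 + sqrt(5)/2)*conj(1) + 5*(0)*conj(-1)]
      = (1/10)[(8) + (1 - sqrt(5)) + (1 + sqrt(5)) + (0)] = 10/10 = 1
  <chi_rho, chi_3> = (1/10)[1*(8)*conj(2) + 2*(1/2 - sqrt(5)/2)*conj(-1/2 + sqrt(5)/2) + 2*(1/2 + sqrt(5)/2)*conj(-sqrt(5)/2 - 1/2) + 5*(0)*conj(0)]
      = (1/10)[(16) + (-3 + sqrt(5)) + (-3 - sqrt(5)) + (0)] = 10/10 = 1
  <chi_rho, chi_4> = (1/10)[1*(8)*conj(2) + 2*(1/2 - sqrt(5)/2)*conj(-sqrt(5)/2 - 1/2) + 2*(1/2 + sqrt(5)/2)*conj(-1/2 + sqrt(5)/2) + 5*(0)*conj(0)]
      = (1/10)[(16) + (2) + (2) + (0)] = 20/10 = 2
Dimension check: dim(rho) = sum (mult * dim) = 1*1 + 1*1 + 1*2 + 2*2 = 8 = chi_rho(e) = 8.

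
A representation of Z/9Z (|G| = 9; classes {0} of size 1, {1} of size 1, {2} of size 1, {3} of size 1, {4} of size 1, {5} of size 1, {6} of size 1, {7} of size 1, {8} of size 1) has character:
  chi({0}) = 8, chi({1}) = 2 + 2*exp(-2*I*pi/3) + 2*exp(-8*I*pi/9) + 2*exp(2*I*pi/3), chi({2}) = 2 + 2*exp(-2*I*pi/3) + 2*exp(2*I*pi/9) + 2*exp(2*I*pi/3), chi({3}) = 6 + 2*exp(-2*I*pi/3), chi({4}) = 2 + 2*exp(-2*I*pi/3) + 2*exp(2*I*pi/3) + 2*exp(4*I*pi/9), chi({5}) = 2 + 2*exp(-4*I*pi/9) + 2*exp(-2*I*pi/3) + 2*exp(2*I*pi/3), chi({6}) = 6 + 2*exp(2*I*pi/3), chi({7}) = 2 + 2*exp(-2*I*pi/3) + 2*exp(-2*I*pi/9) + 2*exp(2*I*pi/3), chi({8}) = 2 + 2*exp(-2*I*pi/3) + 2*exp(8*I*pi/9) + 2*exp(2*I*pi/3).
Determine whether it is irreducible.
Not irreducible (reducible): <chi, chi> = 16 > 1.

Proof sketch: <chi, chi> = (1/|G|) sum_C |C| * |chi(C)|^2 = (1/9)[1*|8|^2 + 1*|2 + 2*exp(-2*I*pi/3) + 2*exp(-8*I*pi/9) + 2*exp(2*I*pi/3)|^2 + 1*|2 + 2*exp(-2*I*pi/3) + 2*exp(2*I*pi/9) + 2*exp(2*I*pi/3)|^2 + 1*|6 + 2*exp(-2*I*pi/3)|^2 + 1*|2 + 2*exp(-2*I*pi/3) + 2*exp(2*I*pi/3) + 2*exp(4*I*pi/9)|^2 + 1*|2 + 2*exp(-4*I*pi/9) + 2*exp(-2*I*pi/3) + 2*exp(2*I*pi/3)|^2 + 1*|6 + 2*exp(2*I*pi/3)|^2 + 1*|2 + 2*exp(-2*I*pi/3) + 2*exp(-2*I*pi/9) + 2*exp(2*I*pi/3)|^2 + 1*|2 + 2*exp(-2*I*pi/3) + 2*exp(8*I*pi/9) + 2*exp(2*I*pi/3)|^2]
  = (1/9)[(64) + (4) + (4) + (28) + (4) + (4) + (28) + (4) + (4)] = 144/9 = 16.
(Exp terms are combined using exp(i*s)*conj(exp(i*t)) = exp(i*(s-t)), and sums of them are collapsed using the identity that for every m > 1 the m distinct m-th roots of unity sum to 0, e.g. 1 + exp(2*I*pi/3) + exp(-2*I*pi/3) = 0.)
A character is irreducible iff <chi, chi> = 1, so this representation is reducible.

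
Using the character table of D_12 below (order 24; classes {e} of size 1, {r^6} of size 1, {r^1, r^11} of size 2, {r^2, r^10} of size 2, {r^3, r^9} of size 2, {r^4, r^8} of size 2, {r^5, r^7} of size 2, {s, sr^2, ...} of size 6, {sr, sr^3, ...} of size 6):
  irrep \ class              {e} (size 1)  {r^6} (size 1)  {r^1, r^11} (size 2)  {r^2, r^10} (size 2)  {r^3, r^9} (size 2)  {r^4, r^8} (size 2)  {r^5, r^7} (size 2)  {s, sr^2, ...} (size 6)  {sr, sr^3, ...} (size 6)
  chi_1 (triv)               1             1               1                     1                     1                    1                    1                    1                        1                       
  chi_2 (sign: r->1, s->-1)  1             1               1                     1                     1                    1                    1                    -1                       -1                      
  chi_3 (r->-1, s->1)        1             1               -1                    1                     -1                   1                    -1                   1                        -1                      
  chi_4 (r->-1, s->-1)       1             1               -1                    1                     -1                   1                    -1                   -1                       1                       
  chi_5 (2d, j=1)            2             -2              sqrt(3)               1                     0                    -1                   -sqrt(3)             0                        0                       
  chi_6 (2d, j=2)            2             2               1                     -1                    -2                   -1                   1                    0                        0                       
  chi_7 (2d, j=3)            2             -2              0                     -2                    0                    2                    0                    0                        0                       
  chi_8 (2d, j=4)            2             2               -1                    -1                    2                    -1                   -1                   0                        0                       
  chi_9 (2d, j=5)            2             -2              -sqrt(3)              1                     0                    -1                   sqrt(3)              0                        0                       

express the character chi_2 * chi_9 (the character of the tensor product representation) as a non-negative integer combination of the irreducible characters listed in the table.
chi_2 tensor chi_9 = chi_9 (all other irreducibles have multiplicity 0).

Explanation: The character of a tensor product is the pointwise product (chi_2 * chi_9)(C) = chi_2(C) * chi_9(C):
  {e}: (1)*(2), {r^6}: (1)*(-2), {r^1, r^11}: (1)*(-sqrt(3)), {r^2, r^10}: (1)*(1), {r^3, r^9}: (1)*(0), {r^4, r^8}: (1)*(-1), {r^5, r^7}: (1)*(sqrt(3)), {s, sr^2, ...}: (-1)*(0), {sr, sr^3, ...}: (-1)*(0)
so (chi_2 * chi_9) takes values
  {e} -> 2, {r^6} -> -2, {r^1, r^11} -> -sqrt(3), {r^2, r^10} -> 1, {r^3, r^9} -> 0, {r^4, r^8} -> -1, {r^5, r^7} -> sqrt(3), {s, sr^2, ...} -> 0, {sr, sr^3, ...} -> 0.
Now take the inner product of this character with each irreducible chi from the table, <chi_2*chi_9, chi> = (1/24) sum_C |C| (chi_2*chi_9)(C) conj(chi(C)):
  <chi_2*chi_9, chi_1> = (1/24)[1*(2)*conj(1) + 1*(-2)*conj(1) + 2*(-sqrt(3))*conj(1) + 2*(1)*conj(1) + 2*(0)*conj(1) + 2*(-1)*conj(1) + 2*(sqrt(3))*conj(1) + 6*(0)*conj(1) + 6*(0)*conj(1)]
      = (1/24)[(2) + (-2) + (-2*sqrt(3)) + (2) + (0) + (-2) + (2*sqrt(3)) + (0) + (0)] = 0/24 = 0
  <chi_2*chi_9, chi_2> = (1/24)[1*(2)*conj(1) + 1*(-2)*conj(1) + 2*(-sqrt(3))*conj(1) + 2*(1)*conj(1) + 2*(0)*conj(1) + 2*(-1)*conj(1) + 2*(sqrt(3))*conj(1) + 6*(0)*conj(-1) + 6*(0)*conj(-1)]
      = (1/24)[(2) + (-2) + (-2*sqrt(3)) + (2) + (0) + (-2) + (2*sqrt(3)) + (0) + (0)] = 0/24 = 0
  <chi_2*chi_9, chi_3> = (1/24)[1*(2)*conj(1) + 1*(-2)*conj(1) + 2*(-sqrt(3))*conj(-1) + 2*(1)*conj(1) + 2*(0)*conj(-1) + 2*(-1)*conj(1) + 2*(sqrt(3))*conj(-1) + 6*(0)*conj(1) + 6*(0)*conj(-1)]
      = (1/24)[(2) + (-2) + (2*sqrt(3)) + (2) + (0) + (-2) + (-2*sqrt(3)) + (0) + (0)] = 0/24 = 0
  <chi_2*chi_9, chi_4> = (1/24)[1*(2)*conj(1) + 1*(-2)*conj(1) + 2*(-sqrt(3))*conj(-1) + 2*(1)*conj(1) + 2*(0)*conj(-1) + 2*(-1)*conj(1) + 2*(sqrt(3))*conj(-1) + 6*(0)*conj(-1) + 6*(0)*conj(1)]
      = (1/24)[(2) + (-2) + (2*sqrt(3)) + (2) + (0) + (-2) + (-2*sqrt(3)) + (0) + (0)] = 0/24 = 0
  <chi_2*chi_9, chi_5> = (1/24)[1*(2)*conj(2) + 1*(-2)*conj(-2) + 2*(-sqrt(3))*conj(sqrt(3)) + 2*(1)*conj(1) + 2*(0)*conj(0) + 2*(-1)*conj(-1) + 2*(sqrt(3))*conj(-sqrt(3)) + 6*(0)*conj(0) + 6*(0)*conj(0)]
      = (1/24)[(4) + (4) + (-6) + (2) + (0) + (2) + (-6) + (0) + (0)] = 0/24 = 0
  <chi_2*chi_9, chi_6> = (1/24)[1*(2)*conj(2) + 1*(-2)*conj(2) + 2*(-sqrt(3))*conj(1) + 2*(1)*conj(-1) + 2*(0)*conj(-2) + 2*(-1)*conj(-1) + 2*(sqrt(3))*conj(1) + 6*(0)*conj(0) + 6*(0)*conj(0)]
      = (1/24)[(4) + (-4) + (-2*sqrt(3)) + (-2) + (0) + (2) + (2*sqrt(3)) + (0) + (0)] = 0/24 = 0
  <chi_2*chi_9, chi_7> = (1/24)[1*(2)*conj(2) + 1*(-2)*conj(-2) + 2*(-sqrt(3))*conj(0) + 2*(1)*conj(-2) + 2*(0)*conj(0) + 2*(-1)*conj(2) + 2*(sqrt(3))*conj(0) + 6*(0)*conj(0) + 6*(0)*conj(0)]
      = (1/24)[(4) + (4) + (0) + (-4) + (0) + (-4) + (0) + (0) + (0)] = 0/24 = 0
  <chi_2*chi_9, chi_8> = (1/24)[1*(2)*conj(2) + 1*(-2)*conj(2) + 2*(-sqrt(3))*conj(-1) + 2*(1)*conj(-1) + 2*(0)*conj(2) + 2*(-1)*conj(-1) + 2*(sqrt(3))*conj(-1) + 6*(0)*conj(0) + 6*(0)*conj(0)]
      = (1/24)[(4) + (-4) + (2*sqrt(3)) + (-2) + (0) + (2) + (-2*sqrt(3)) + (0) + (0)] = 0/24 = 0
  <chi_2*chi_9, chi_9> = (1/24)[1*(2)*conj(2) + 1*(-2)*conj(-2) + 2*(-sqrt(3))*conj(-sqrt(3)) + 2*(1)*conj(1) + 2*(0)*conj(0) + 2*(-1)*conj(-1) + 2*(sqrt(3))*conj(sqrt(3)) + 6*(0)*conj(0) + 6*(0)*conj(0)]
      = (1/24)[(4) + (4) + (6) + (2) + (0) + (2) + (6) + (0) + (0)] = 24/24 = 1
Hence the multiplicities are chi_9: 1. Dimension check: dim(chi_2)*dim(chi_9) = 1*2 = 2 and sum (mult * dim) = 1*2 = 2.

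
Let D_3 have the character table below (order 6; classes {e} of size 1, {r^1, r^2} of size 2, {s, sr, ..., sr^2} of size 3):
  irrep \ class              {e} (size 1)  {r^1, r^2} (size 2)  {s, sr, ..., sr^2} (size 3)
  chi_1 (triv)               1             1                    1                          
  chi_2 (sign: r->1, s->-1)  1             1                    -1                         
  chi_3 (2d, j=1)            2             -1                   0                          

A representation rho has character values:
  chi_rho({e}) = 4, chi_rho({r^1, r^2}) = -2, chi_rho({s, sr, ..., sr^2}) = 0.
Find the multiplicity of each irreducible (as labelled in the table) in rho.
Multiplicities: chi_1: 0, chi_2: 0, chi_3: 2.

Solution. Use <chi_rho, chi> = (1/|G|) sum_C |C| * chi_rho(C) * conj(chi(C)) with |G| = 6 for each irreducible chi in the table:
  <chi_rho, chi_1> = (1/6)[1*(4)*conj(1) + 2*(-2)*conj(1) + 3*(0)*conj(1)]
      = (1/6)[(4) + (-4) + (0)] = 0/6 = 0
  <chi_rho, chi_2> = (1/6)[1*(4)*conj(1) + 2*(-2)*conj(1) + 3*(0)*conj(-1)]
      = (1/6)[(4) + (-4) + (0)] = 0/6 = 0
  <chi_rho, chi_3> = (1/6)[1*(4)*conj(2) + 2*(-2)*conj(-1) + 3*(0)*conj(0)]
      = (1/6)[(8) + (4) + (0)] = 12/6 = 2
Dimension check: dim(rho) = sum (mult * dim) = 0*1 + 0*1 + 2*2 = 4 = chi_rho(e) = 4.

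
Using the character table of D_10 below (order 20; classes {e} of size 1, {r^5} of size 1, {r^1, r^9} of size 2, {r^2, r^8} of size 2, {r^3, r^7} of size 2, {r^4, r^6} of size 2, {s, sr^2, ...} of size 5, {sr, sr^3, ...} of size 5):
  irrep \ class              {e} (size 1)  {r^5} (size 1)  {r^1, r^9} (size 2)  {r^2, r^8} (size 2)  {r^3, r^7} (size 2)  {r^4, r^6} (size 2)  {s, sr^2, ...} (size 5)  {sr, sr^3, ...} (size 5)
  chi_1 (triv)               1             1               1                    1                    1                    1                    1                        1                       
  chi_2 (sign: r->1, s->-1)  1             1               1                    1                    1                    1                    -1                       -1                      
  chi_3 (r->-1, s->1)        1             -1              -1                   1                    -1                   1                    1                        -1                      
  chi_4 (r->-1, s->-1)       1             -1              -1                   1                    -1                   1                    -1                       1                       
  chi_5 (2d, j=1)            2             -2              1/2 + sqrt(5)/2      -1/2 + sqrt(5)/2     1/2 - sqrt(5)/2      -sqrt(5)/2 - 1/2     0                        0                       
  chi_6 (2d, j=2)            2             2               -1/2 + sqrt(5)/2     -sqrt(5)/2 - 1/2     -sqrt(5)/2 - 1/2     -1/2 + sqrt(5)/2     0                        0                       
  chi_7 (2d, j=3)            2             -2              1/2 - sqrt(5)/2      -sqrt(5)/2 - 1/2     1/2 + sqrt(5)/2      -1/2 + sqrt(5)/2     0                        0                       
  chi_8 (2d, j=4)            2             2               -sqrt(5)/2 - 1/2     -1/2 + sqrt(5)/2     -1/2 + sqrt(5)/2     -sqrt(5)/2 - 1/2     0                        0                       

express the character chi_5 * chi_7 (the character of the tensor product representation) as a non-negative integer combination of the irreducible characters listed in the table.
chi_5 tensor chi_7 = chi_6 + chi_8 (all other irreducibles have multiplicity 0).

Argument: The character of a tensor product is the pointwise product (chi_5 * chi_7)(C) = chi_5(C) * chi_7(C):
  {e}: (2)*(2), {r^5}: (-2)*(-2), {r^1, r^9}: (1/2 + sqrt(5)/2)*(1/2 - sqrt(5)/2), {r^2, r^8}: (-1/2 + sqrt(5)/2)*(-sqrt(5)/2 - 1/2), {r^3, r^7}: (1/2 - sqrt(5)/2)*(1/2 + sqrt(5)/2), {r^4, r^6}: (-sqrt(5)/2 - 1/2)*(-1/2 + sqrt(5)/2), {s, sr^2, ...}: (0)*(0), {sr, sr^3, ...}: (0)*(0)
so (chi_5 * chi_7) takes values
  {e} -> 4, {r^5} -> 4, {r^1, r^9} -> -1, {r^2, r^8} -> -1, {r^3, r^7} -> -1, {r^4, r^6} -> -1, {s, sr^2, ...} -> 0, {sr, sr^3, ...} -> 0.
Now take the inner product of this character with each irreducible chi from the table, <chi_5*chi_7, chi> = (1/20) sum_C |C| (chi_5*chi_7)(C) conj(chi(C)):
  <chi_5*chi_7, chi_1> = (1/20)[1*(4)*conj(1) + 1*(4)*conj(1) + 2*(-1)*conj(1) + 2*(-1)*conj(1) + 2*(-1)*conj(1) + 2*(-1)*conj(1) + 5*(0)*conj(1) + 5*(0)*conj(1)]
      = (1/20)[(4) + (4) + (-2) + (-2) + (-2) + (-2) + (0) + (0)] = 0/20 = 0
  <chi_5*chi_7, chi_2> = (1/20)[1*(4)*conj(1) + 1*(4)*conj(1) + 2*(-1)*conj(1) + 2*(-1)*conj(1) + 2*(-1)*conj(1) + 2*(-1)*conj(1) + 5*(0)*conj(-1) + 5*(0)*conj(-1)]
      = (1/20)[(4) + (4) + (-2) + (-2) + (-2) + (-2) + (0) + (0)] = 0/20 = 0
  <chi_5*chi_7, chi_3> = (1/20)[1*(4)*conj(1) + 1*(4)*conj(-1) + 2*(-1)*conj(-1) + 2*(-1)*conj(1) + 2*(-1)*conj(-1) + 2*(-1)*conj(1) + 5*(0)*conj(1) + 5*(0)*conj(-1)]
      = (1/20)[(4) + (-4) + (2) + (-2) + (2) + (-2) + (0) + (0)] = 0/20 = 0
  <chi_5*chi_7, chi_4> = (1/20)[1*(4)*conj(1) + 1*(4)*conj(-1) + 2*(-1)*conj(-1) + 2*(-1)*conj(1) + 2*(-1)*conj(-1) + 2*(-1)*conj(1) + 5*(0)*conj(-1) + 5*(0)*conj(1)]
      = (1/20)[(4) + (-4) + (2) + (-2) + (2) + (-2) + (0) + (0)] = 0/20 = 0
  <chi_5*chi_7, chi_5> = (1/20)[1*(4)*conj(2) + 1*(4)*conj(-2) + 2*(-1)*conj(1/2 + sqrt(5)/2) + 2*(-1)*conj(-1/2 + sqrt(5)/2) + 2*(-1)*conj(1/2 - sqrt(5)/2) + 2*(-1)*conj(-sqrt(5)/2 - 1/2) + 5*(0)*conj(0) + 5*(0)*conj(0)]
      = (1/20)[(8) + (-8) + (-sqrt(5) - 1) + (1 - sqrt(5)) + (-1 + sqrt(5)) + (1 + sqrt(5)) + (0) + (0)] = 0/20 = 0
  <chi_5*chi_7, chi_6> = (1/20)[1*(4)*conj(2) + 1*(4)*conj(2) + 2*(-1)*conj(-1/2 + sqrt(5)/2) + 2*(-1)*conj(-sqrt(5)/2 - 1/2) + 2*(-1)*conj(-sqrt(5)/2 - 1/2) + 2*(-1)*conj(-1/2 + sqrt(5)/2) + 5*(0)*conj(0) + 5*(0)*conj(0)]
      = (1/20)[(8) + (8) + (1 - sqrt(5)) + (1 + sqrt(5)) + (1 + sqrt(5)) + (1 - sqrt(5)) + (0) + (0)] = 20/20 = 1
  <chi_5*chi_7, chi_7> = (1/20)[1*(4)*conj(2) + 1*(4)*conj(-2) + 2*(-1)*conj(1/2 - sqrt(5)/2) + 2*(-1)*conj(-sqrt(5)/2 - 1/2) + 2*(-1)*conj(1/2 + sqrt(5)/2) + 2*(-1)*conj(-1/2 + sqrt(5)/2) + 5*(0)*conj(0) + 5*(0)*conj(0)]
      = (1/20)[(8) + (-8) + (-1 + sqrt(5)) + (1 + sqrt(5)) + (-sqrt(5) - 1) + (1 - sqrt(5)) + (0) + (0)] = 0/20 = 0
  <chi_5*chi_7, chi_8> = (1/20)[1*(4)*conj(2) + 1*(4)*conj(2) + 2*(-1)*conj(-sqrt(5)/2 - 1/2) + 2*(-1)*conj(-1/2 + sqrt(5)/2) + 2*(-1)*conj(-1/2 + sqrt(5)/2) + 2*(-1)*conj(-sqrt(5)/2 - 1/2) + 5*(0)*conj(0) + 5*(0)*conj(0)]
      = (1/20)[(8) + (8) + (1 + sqrt(5)) + (1 - sqrt(5)) + (1 - sqrt(5)) + (1 + sqrt(5)) + (0) + (0)] = 20/20 = 1
Hence the multiplicities are chi_6: 1, chi_8: 1. Dimension check: dim(chi_5)*dim(chi_7) = 2*2 = 4 and sum (mult * dim) = 1*2 + 1*2 = 4.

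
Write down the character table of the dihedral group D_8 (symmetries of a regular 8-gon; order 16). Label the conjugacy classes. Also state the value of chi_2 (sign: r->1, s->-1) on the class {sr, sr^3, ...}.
Conjugacy classes: {e} of size 1, {r^4} of size 1, {r^1, r^7} of size 2, {r^2, r^6} of size 2, {r^3, r^5} of size 2, {s, sr^2, ...} of size 4, {sr, sr^3, ...} of size 4.
Character table:
  irrep \ class              {e} (size 1)  {r^4} (size 1)  {r^1, r^7} (size 2)  {r^2, r^6} (size 2)  {r^3, r^5} (size 2)  {s, sr^2, ...} (size 4)  {sr, sr^3, ...} (size 4)
  chi_1 (triv)               1             1               1                    1                    1                    1                        1                       
  chi_2 (sign: r->1, s->-1)  1             1               1                    1                    1                    -1                       -1                      
  chi_3 (r->-1, s->1)        1             1               -1                   1                    -1                   1                        -1                      
  chi_4 (r->-1, s->-1)       1             1               -1                   1                    -1                   -1                       1                       
  chi_5 (2d, j=1)            2             -2              sqrt(2)              0                    -sqrt(2)             0                        0                       
  chi_6 (2d, j=2)            2             2               0                    -2                   0                    0                        0                       
  chi_7 (2d, j=3)            2             -2              -sqrt(2)             0                    sqrt(2)              0                        0                       

Spot check: chi_2 (sign: r->1, s->-1) on {sr, sr^3, ...} = -1.

Proof sketch: D_8 has order 2*8 = 16 with 7 conjugacy classes, hence 7 irreducibles. Sum of squared dims 1 + 1 + 1 + 1 + 4 + 4 + 4 = 16 = |G|. Linear characters come from the abelianisation; the 2-dimensional irreps have character r^k -> 2*cos(2*pi*j*k/8), reflections -> 0.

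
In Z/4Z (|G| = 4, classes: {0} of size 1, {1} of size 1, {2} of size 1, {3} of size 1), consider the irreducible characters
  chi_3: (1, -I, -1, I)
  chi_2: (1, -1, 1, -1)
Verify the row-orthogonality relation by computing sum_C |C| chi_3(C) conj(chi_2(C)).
Sum = 0; so <chi_3, chi_2> = 0 (distinct irreducibles are orthogonal).

Compute term by term over conjugacy classes (|C| * chi_3(C) * conj(chi_2(C))):
  1*(1)*conj(1) + 1*(-I)*conj(-1) + 1*(-1)*conj(1) + 1*(I)*conj(-1)
  = (1) + (I) + (-1) + (-I)
  = 0.
(Exp terms are combined using exp(i*s)*conj(exp(i*t)) = exp(i*(s-t)), and sums of them are collapsed using the identity that for every m > 1 the m distinct m-th roots of unity sum to 0, e.g. 1 + exp(2*I*pi/3) + exp(-2*I*pi/3) = 0.)
Dividing by |G| = 4 gives 0/4 = 0, matching the row-orthogonality relation <chi_3, chi_2> = [chi_3 = chi_2].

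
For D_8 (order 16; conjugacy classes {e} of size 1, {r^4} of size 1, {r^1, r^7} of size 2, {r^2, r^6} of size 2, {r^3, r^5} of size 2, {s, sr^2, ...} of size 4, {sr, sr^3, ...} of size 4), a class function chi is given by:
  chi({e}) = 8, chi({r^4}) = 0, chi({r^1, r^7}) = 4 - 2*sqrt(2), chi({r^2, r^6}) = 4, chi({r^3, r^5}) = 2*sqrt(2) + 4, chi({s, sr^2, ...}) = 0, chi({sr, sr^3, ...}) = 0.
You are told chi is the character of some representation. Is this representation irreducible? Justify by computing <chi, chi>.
Not irreducible (reducible): <chi, chi> = 12 > 1.

Working: <chi, chi> = (1/|G|) sum_C |C| * |chi(C)|^2 = (1/16)[1*|8|^2 + 1*|0|^2 + 2*|4 - 2*sqrt(2)|^2 + 2*|4|^2 + 2*|2*sqrt(2) + 4|^2 + 4*|0|^2 + 4*|0|^2]
  = (1/16)[(64) + (0) + (48 - 32*sqrt(2)) + (32) + (32*sqrt(2) + 48) + (0) + (0)] = 192/16 = 12.
A character is irreducible iff <chi, chi> = 1, so this representation is reducible.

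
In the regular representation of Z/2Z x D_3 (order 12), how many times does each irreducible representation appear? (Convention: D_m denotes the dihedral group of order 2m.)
Each irreducible V_i of dimension d_i appears with multiplicity d_i, i.e. rho_reg = (direct sum over all irreducibles V_i) d_i V_i. The irreducible dimensions for Z/2Z x D_3 are 1, 1, 1, 1, 2, 2: 4 irreducibles of dimension 1, each with multiplicity 1; 2 irreducibles of dimension 2, each with multiplicity 2. Total dimension 4*1*1 + 2*2*2 = 12 = |G|.

Derivation: General theorem: in the regular representation of a finite group G, each irreducible appears with multiplicity equal to its dimension. Check: dim(rho_reg) = sum d_i^2 = 1 + 1 + 1 + 1 + 4 + 4 = 12 = |G|.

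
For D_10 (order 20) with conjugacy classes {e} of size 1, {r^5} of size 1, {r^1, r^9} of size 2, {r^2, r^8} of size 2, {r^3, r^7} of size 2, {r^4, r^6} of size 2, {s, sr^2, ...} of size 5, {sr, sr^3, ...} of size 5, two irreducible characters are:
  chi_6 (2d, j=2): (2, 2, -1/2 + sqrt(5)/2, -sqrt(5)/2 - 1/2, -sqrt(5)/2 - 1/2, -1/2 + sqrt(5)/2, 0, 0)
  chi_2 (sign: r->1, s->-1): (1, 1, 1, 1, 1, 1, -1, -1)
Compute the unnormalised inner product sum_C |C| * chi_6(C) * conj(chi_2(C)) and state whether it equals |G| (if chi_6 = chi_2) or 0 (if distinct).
Sum = 0; so <chi_6, chi_2> = 0 (distinct irreducibles are orthogonal).

Argument: Compute term by term over conjugacy classes (|C| * chi_6(C) * conj(chi_2(C))):
  1*(2)*conj(1) + 1*(2)*conj(1) + 2*(-1/2 + sqrt(5)/2)*conj(1) + 2*(-sqrt(5)/2 - 1/2)*conj(1) + 2*(-sqrt(5)/2 - 1/2)*conj(1) + 2*(-1/2 + sqrt(5)/2)*conj(1) + 5*(0)*conj(-1) + 5*(0)*conj(-1)
  = (2) + (2) + (-1 + sqrt(5)) + (-sqrt(5) - 1) + (-sqrt(5) - 1) + (-1 + sqrt(5)) + (0) + (0)
  = 0.
Dividing by |G| = 20 gives 0/20 = 0, matching the row-orthogonality relation <chi_6, chi_2> = [chi_6 = chi_2].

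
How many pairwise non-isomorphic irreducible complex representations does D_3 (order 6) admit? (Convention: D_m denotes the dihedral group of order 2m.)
3

Explanation: The number of irreducible complex representations of a finite group equals its number of conjugacy classes. D_3 has 3 conjugacy classes ((n+3)/2 for n odd), so D_3 (order 6) has exactly 3 irreducible complex representations.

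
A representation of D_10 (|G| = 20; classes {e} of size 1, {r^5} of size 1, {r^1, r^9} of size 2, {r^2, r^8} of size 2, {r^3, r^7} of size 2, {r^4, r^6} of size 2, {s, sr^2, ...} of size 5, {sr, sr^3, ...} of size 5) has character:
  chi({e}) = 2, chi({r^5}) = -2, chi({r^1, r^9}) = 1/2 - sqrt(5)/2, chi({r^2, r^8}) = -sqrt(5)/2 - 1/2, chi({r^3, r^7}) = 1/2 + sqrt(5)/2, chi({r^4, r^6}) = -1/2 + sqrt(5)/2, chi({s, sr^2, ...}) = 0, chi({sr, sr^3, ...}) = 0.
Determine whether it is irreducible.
Irreducible: <chi, chi> = 1.

Justification: <chi, chi> = (1/|G|) sum_C |C| * |chi(C)|^2 = (1/20)[1*|2|^2 + 1*|-2|^2 + 2*|1/2 - sqrt(5)/2|^2 + 2*|-sqrt(5)/2 - 1/2|^2 + 2*|1/2 + sqrt(5)/2|^2 + 2*|-1/2 + sqrt(5)/2|^2 + 5*|0|^2 + 5*|0|^2]
  = (1/20)[(4) + (4) + (3 - sqrt(5)) + (sqrt(5) + 3) + (sqrt(5) + 3) + (3 - sqrt(5)) + (0) + (0)] = 20/20 = 1.
A character is irreducible iff <chi, chi> = 1, so this representation is irreducible.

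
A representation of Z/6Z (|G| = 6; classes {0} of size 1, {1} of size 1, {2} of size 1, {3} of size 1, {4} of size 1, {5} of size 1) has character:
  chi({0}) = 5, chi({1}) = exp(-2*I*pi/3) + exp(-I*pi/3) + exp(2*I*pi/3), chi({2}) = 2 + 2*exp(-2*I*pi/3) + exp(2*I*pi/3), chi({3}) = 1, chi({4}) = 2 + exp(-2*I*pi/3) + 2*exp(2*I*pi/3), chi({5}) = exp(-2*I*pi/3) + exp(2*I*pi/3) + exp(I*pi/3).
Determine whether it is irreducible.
Not irreducible (reducible): <chi, chi> = 5 > 1.

Solution. <chi, chi> = (1/|G|) sum_C |C| * |chi(C)|^2 = (1/6)[1*|5|^2 + 1*|exp(-2*I*pi/3) + exp(-I*pi/3) + exp(2*I*pi/3)|^2 + 1*|2 + 2*exp(-2*I*pi/3) + exp(2*I*pi/3)|^2 + 1*|1|^2 + 1*|2 + exp(-2*I*pi/3) + 2*exp(2*I*pi/3)|^2 + 1*|exp(-2*I*pi/3) + exp(2*I*pi/3) + exp(I*pi/3)|^2]
  = (1/6)[(25) + (1) + (1) + (1) + (1) + (1)] = 30/6 = 5.
(Exp terms are combined using exp(i*s)*conj(exp(i*t)) = exp(i*(s-t)), and sums of them are collapsed using the identity that for every m > 1 the m distinct m-th roots of unity sum to 0, e.g. 1 + exp(2*I*pi/3) + exp(-2*I*pi/3) = 0.)
A character is irreducible iff <chi, chi> = 1, so this representation is reducible.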